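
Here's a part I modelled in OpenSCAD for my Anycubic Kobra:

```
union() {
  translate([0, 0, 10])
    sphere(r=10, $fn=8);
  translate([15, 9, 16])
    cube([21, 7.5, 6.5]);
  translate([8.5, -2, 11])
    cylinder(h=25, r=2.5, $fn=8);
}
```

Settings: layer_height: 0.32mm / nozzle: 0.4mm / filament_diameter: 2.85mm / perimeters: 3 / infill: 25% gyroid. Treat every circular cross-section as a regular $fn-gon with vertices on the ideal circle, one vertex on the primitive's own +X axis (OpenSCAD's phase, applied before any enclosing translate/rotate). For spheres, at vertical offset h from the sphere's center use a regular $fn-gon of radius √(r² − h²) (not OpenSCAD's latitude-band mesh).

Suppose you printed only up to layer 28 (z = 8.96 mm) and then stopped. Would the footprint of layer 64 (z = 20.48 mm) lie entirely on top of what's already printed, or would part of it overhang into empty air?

part overhangs

Compare the two slices. At z = 8.96: the r=10 sphere slices to a regular 8-gon of circumradius 9.946 (√(r²−h²) with h=1.04 from center) (area = (8/2)·9.946²·sin(360°/8) = 279.78 mm²); the cube at (15, 9) is absent (z outside [16, 22.5]); the cylinder at (8.5, -2) is absent (z outside [11, 36]); Combining (union): only the r=10 sphere is present, so the union is just that shape — area = 279.78 mm². At z = 20.48: the sphere is absent (|z−center|=10.480 > r=10); the cube at (15, 9) is present — its section is the full 21×7.5 rectangle (area 157.50 mm²); the r=2.5 cylinder at (8.5, -2) gives a regular 8-gon of circumradius 2.5 (constant along its height) (area = (8/2)·2.500²·sin(360°/8) = 17.68 mm²); Merging all regions: the 2 present regions are separate (no shared area or edge), so areas and boundary lengths simply add and each stays a separate island — area = 175.18 mm². Checking containment: at z = 20.48 the cross-section extends beyond the z = 8.96 cross-section by about 163.70 mm².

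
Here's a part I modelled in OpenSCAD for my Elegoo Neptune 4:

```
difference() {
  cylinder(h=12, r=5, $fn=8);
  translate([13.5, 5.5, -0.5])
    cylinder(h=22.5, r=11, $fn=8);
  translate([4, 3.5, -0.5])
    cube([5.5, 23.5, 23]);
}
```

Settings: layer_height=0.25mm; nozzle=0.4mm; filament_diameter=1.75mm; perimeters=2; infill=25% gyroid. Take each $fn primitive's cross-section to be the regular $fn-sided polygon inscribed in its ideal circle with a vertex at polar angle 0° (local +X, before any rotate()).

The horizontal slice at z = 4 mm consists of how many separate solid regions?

1

At z = 4 mm: the cylinder: section is a regular 8-gon, circumradius r=5; the cylinder at (13.5, 5.5): section is a regular 8-gon, circumradius r=11; the cube at (4, 3.5) (footprint 5.5×23.5) is included at this height; Taking the first minus the rest: starting from the r=5 cylinder, the r=11 cylinder at (13.5, 5.5) partially overlaps it — only the 0.83 mm² overlap (of its 342.24 mm²) is removed, clipping the outline; the 5.5×23.5 cube at (4, 3.5) misses the remaining region (no effect) — 1 connected region. The result has 1 disconnected region.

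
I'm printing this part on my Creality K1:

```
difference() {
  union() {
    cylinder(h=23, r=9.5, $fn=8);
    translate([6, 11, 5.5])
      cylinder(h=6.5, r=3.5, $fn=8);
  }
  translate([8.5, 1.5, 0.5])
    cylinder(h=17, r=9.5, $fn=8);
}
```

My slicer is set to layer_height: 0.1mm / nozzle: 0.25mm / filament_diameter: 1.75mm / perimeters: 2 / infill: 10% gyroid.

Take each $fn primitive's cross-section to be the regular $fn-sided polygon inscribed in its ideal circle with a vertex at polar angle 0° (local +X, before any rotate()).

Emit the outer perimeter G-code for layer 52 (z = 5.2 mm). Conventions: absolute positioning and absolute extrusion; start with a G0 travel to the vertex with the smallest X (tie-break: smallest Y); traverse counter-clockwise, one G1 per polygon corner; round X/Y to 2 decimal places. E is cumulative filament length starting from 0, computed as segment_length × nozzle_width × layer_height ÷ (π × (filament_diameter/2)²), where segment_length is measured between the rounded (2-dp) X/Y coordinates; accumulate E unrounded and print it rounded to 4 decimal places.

G0 X-9.50 Y0.00 Z5.20
G1 X-6.72 Y-6.72 E0.0756
G1 X0.00 Y-9.50 E0.1512
G1 X6.06 Y-6.99 E0.2193
G1 X1.78 Y-5.22 E0.2675
G1 X-1.00 Y1.50 E0.3431
G1 X1.78 Y8.22 E0.4187
G1 X2.44 Y8.49 E0.4261
G1 X0.00 Y9.50 E0.4535
G1 X-6.72 Y6.72 E0.5291
G1 X-9.50 Y0.00 E0.6047

At z = 5.2 mm: the cylinder: section is a regular 8-gon, circumradius r=9.5; the cylinder at (6, 11) is absent (z outside [5.5, 12]); Combining (union): only the r=9.5 cylinder is present, so the union is just that shape — 1 connected region; the r=9.5 cylinder at (8.5, 1.5) gives a regular 8-gon of circumradius 9.5 (constant along its height); Subtracting the remaining from the first: starting from that combined region, the r=9.5 cylinder at (8.5, 1.5) partially overlaps it — only the 106.01 mm² overlap (of its 255.27 mm²) is removed, clipping the outline — 1 connected region. The outline is a single polygon with 10 vertices. Extrusion per mm of travel: 0.25 × 0.1 / (π × 0.875²) = 0.010394. Accumulating E over each segment gives final E = 0.6047.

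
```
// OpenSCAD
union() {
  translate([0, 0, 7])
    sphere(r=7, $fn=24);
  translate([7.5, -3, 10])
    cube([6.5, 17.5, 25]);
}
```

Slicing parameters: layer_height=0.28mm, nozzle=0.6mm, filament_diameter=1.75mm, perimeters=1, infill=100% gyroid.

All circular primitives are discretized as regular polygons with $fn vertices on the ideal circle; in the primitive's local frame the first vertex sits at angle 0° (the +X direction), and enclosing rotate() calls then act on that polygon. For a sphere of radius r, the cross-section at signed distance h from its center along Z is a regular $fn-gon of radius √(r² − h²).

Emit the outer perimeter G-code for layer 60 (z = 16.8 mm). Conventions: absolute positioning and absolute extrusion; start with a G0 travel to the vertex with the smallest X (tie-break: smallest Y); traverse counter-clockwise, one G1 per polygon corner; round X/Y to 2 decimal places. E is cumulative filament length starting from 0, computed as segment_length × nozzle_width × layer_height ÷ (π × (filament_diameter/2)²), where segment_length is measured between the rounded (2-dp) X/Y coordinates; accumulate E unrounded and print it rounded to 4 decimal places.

At z = 16.8 mm: the sphere is not intersected at this z (|z−center|=9.800 > r=7); the 6.5×17.5 cube at (7.5, -3) contributes its full rectangle; Combining (union): only the 6.5×17.5 cube at (7.5, -3) is present, so the union is just that shape — 1 connected region. The outline is a single polygon with 4 vertices. Extrusion per mm of travel: 0.6 × 0.28 / (π × 0.875²) = 0.069846. Accumulating E over each segment gives final E = 3.3526.

G0 X7.50 Y-3.00 Z16.80
G1 X14.00 Y-3.00 E0.4540
G1 X14.00 Y14.50 E1.6763
G1 X7.50 Y14.50 E2.1303
G1 X7.50 Y-3.00 E3.3526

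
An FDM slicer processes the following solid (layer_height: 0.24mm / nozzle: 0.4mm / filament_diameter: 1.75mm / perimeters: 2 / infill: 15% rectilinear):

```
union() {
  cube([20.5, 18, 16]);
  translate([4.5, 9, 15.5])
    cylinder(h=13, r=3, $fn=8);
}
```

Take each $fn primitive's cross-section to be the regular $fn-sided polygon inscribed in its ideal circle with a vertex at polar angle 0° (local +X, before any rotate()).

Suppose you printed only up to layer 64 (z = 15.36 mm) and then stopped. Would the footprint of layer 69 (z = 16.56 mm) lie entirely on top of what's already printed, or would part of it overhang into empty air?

entirely on top

Compare the two slices. At z = 15.36: the cube is present — its section is the full 20.5×18 rectangle (area 369.00 mm²); the cylinder at (4.5, 9) is absent (z outside [15.5, 28.5]); Taking the union: only the 20.5×18 cube is present, so the union is just that shape — area = 369.00 mm². At z = 16.56: the cube does not reach this height (z outside [0, 16]); the r=3 cylinder at (4.5, 9) gives a regular 8-gon of circumradius 3 (constant along its height) (area = (8/2)·3.000²·sin(360°/8) = 25.46 mm²); Taking the union: only the r=3 cylinder at (4.5, 9) is present, so the union is just that shape — area = 25.46 mm². Checking containment: the cross-section at z = 16.56 is a subset of the cross-section at z = 15.36.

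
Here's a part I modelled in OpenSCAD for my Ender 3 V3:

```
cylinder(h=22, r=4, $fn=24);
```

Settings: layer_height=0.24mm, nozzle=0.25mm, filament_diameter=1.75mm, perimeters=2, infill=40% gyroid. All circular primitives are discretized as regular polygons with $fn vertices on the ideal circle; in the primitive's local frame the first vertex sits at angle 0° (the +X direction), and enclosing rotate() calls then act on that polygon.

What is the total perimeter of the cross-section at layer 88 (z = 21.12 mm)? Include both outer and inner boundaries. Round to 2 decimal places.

25.06 mm

At z = 21.12 mm: the r=4 cylinder contributes a regular 24-gon of circumradius 4 (perimeter = 2·24·4.000·sin(180°/24) = 25.06 mm). Overall, the cross-section is a single solid region. Total boundary length (outer) = 25.06 mm.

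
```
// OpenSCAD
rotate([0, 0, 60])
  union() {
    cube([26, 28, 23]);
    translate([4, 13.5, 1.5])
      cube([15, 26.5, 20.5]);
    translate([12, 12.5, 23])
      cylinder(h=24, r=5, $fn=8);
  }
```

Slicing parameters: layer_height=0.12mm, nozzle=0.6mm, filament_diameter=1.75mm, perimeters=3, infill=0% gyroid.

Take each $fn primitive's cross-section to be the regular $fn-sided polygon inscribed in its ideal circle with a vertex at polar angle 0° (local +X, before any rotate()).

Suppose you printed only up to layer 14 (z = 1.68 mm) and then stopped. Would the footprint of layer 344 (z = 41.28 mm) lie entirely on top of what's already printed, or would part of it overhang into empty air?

entirely on top

Compare the two slices. At z = 1.68: the cube is present — its section is the full 26×28 rectangle (area 728.00 mm²); the cube at (4, 13.5) is present — its section is the full 15×26.5 rectangle (area 397.50 mm²); the cylinder at (12, 12.5) is not intersected at this z (z outside [23, 47]); Merging all regions: the regions partially overlap — summed areas 1125.50 mm² minus the doubly-counted overlap 217.50 mm² gives 908.00 mm² — area = 908.00 mm²; (whole slice rotated 60° about Z — lengths, areas and connectivity unchanged). At z = 41.28: the cube is not intersected at this z (z outside [0, 23]); the cube at (4, 13.5) does not reach this height (z outside [1.5, 22]); the r=5 cylinder at (12, 12.5) gives a regular 8-gon of circumradius 5 (constant along its height) (area = (8/2)·5.000²·sin(360°/8) = 70.71 mm²); Merging all regions: only the r=5 cylinder at (12, 12.5) is present, so the union is just that shape — area = 70.71 mm²; (whole slice rotated 60° about Z — lengths, areas and connectivity unchanged). Checking containment: the cross-section at z = 41.28 is a subset of the cross-section at z = 1.68.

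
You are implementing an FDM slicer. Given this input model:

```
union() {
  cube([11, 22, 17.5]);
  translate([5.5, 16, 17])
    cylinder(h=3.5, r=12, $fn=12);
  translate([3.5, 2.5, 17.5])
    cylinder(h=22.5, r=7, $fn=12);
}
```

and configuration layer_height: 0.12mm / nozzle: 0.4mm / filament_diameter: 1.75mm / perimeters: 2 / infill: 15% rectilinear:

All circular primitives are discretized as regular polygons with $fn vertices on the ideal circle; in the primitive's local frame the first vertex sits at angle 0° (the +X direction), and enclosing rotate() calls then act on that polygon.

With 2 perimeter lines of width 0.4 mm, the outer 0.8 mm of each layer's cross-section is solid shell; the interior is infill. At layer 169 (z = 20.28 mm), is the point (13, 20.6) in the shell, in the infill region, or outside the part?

infill

At z = 20.28 mm: the cube does not reach this height (z outside [0, 17.5]); the r=12 cylinder at (5.5, 16) gives a regular 12-gon of circumradius 12 (constant along its height); the r=7 cylinder at (3.5, 2.5) gives a regular 12-gon of circumradius 7 (constant along its height); Combining (union): the regions partially overlap (shared area 40.36 mm²), so overlapping operands fuse into one piece — 1 connected region. Overall, the cross-section is a single solid region. The nearest boundary edge runs (11.50, 26.39)→(15.89, 22.00); distance from the point to it = 3.04 mm. The point is inside the cross-section and 3.04 mm from the nearest boundary — more than the 0.8 mm shell width (2 × 0.4), so it's in the infill interior.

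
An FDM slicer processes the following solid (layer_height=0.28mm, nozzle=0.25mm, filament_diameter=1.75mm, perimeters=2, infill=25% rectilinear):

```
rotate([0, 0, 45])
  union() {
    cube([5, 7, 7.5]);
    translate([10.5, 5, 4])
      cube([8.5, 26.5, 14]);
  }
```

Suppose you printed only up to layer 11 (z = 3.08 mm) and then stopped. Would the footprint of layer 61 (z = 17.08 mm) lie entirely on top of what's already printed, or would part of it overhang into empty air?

Compare the two slices. At z = 3.08: the 5×7 cube contributes its full rectangle (area 35.00 mm²); the cube at (10.5, 5) does not reach this height (z outside [4, 18]); Merging all regions: only the 5×7 cube is present, so the union is just that shape — area = 35.00 mm²; (whole slice rotated 45° about Z — lengths, areas and connectivity unchanged). At z = 17.08: the cube is absent (z outside [0, 7.5]); the cube at (10.5, 5) is present — its section is the full 8.5×26.5 rectangle (area 225.25 mm²); Combining (union): only the 8.5×26.5 cube at (10.5, 5) is present, so the union is just that shape — area = 225.25 mm²; (whole slice rotated 45° about Z — lengths, areas and connectivity unchanged). Checking containment: at z = 17.08 the cross-section extends beyond the z = 3.08 cross-section by about 225.25 mm².

part overhangs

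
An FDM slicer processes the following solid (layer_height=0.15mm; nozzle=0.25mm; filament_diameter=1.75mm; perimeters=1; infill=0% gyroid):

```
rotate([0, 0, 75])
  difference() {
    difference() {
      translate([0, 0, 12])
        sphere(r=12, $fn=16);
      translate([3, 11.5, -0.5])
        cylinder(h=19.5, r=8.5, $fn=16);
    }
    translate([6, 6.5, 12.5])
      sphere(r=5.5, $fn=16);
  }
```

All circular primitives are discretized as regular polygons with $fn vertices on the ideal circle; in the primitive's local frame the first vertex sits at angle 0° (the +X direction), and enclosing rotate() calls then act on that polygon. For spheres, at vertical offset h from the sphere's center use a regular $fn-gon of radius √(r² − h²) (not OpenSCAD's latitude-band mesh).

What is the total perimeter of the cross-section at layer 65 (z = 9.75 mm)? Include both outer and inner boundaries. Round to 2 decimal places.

76.45 mm

At z = 9.75 mm: the r=12 sphere slices to a regular 16-gon of circumradius 11.787 (√(r²−h²) with h=2.25 from center) (perimeter = 2·16·11.787·sin(180°/16) = 73.59 mm); the r=8.5 cylinder at (3, 11.5) contributes a regular 16-gon of circumradius 8.5 (perimeter = 2·16·8.500·sin(180°/16) = 53.06 mm); Taking the first minus the rest: starting from the r=12 sphere, the r=8.5 cylinder at (3, 11.5) partially overlaps it — only the 89.63 mm² overlap (of its 221.19 mm²) is removed, clipping the outline — boundary = 76.41 mm; the r=5.5 sphere at (6, 6.5) contributes a regular 16-gon of circumradius √(5.5²−2.75²) = 4.763 (perimeter = 2·16·4.763·sin(180°/16) = 29.74 mm); After the difference (first − rest): starting from the result so far, the r=5.5 sphere at (6, 6.5) partially overlaps it — only the 13.62 mm² overlap (of its 69.46 mm²) is removed, clipping the outline — boundary = 76.45 mm; (rotated 75° about Z; rotation is an isometry so areas/perimeters/island counts are preserved). Overall, the cross-section is a single solid region. Total boundary length (outer) = 76.45 mm.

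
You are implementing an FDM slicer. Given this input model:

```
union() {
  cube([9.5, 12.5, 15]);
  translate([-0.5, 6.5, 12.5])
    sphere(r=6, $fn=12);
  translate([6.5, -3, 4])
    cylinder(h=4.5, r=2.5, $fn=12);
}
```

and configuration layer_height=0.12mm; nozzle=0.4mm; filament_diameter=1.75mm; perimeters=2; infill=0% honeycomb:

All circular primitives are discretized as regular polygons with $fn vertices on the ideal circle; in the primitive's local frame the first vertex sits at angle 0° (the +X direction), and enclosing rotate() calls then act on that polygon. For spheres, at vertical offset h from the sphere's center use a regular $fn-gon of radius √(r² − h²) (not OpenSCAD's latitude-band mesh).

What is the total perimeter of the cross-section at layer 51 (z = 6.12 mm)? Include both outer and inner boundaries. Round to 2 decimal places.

At z = 6.12 mm: the 9.5×12.5 cube contributes its full rectangle (perimeter 44.00 mm); the sphere at (-0.5, 6.5) does not reach this height (|z−center|=6.380 > r=6); the r=2.5 cylinder at (6.5, -3) contributes a regular 12-gon of circumradius 2.5 (perimeter = 2·12·2.500·sin(180°/12) = 15.53 mm); Combining (union): the 2 present regions are separate (no shared area or edge), so areas and boundary lengths simply add and each stays a separate island — boundary = 59.53 mm. Overall, the cross-section has 2 separate islands. Total boundary length (outer) = 59.53 mm.

59.53 mm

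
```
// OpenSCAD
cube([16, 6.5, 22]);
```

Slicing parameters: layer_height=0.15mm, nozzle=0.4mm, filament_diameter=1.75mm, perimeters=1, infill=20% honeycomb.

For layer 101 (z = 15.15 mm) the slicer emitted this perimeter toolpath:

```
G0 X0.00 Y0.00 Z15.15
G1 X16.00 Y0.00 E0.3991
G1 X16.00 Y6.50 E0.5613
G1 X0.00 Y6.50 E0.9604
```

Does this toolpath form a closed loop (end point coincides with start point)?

Start point (G0): (0.00, 0.00). End point (last G1): the path does not return to the start — open.

no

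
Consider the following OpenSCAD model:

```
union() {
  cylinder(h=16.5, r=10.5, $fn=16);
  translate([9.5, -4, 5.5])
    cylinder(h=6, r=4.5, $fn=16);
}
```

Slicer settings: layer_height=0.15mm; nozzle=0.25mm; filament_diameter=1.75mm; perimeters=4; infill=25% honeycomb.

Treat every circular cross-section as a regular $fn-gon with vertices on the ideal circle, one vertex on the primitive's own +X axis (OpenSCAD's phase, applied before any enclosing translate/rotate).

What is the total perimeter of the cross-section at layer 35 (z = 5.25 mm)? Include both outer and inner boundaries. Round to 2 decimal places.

At z = 5.25 mm: the r=10.5 cylinder gives a regular 16-gon of circumradius 10.5 (constant along its height) (perimeter = 2·16·10.500·sin(180°/16) = 65.55 mm); the cylinder at (9.5, -4) does not reach this height (z outside [5.5, 11.5]); Taking the union: only the r=10.5 cylinder is present, so the union is just that shape — boundary = 65.55 mm. Overall, the cross-section is a single solid region. Total boundary length (outer) = 65.55 mm.

65.55 mm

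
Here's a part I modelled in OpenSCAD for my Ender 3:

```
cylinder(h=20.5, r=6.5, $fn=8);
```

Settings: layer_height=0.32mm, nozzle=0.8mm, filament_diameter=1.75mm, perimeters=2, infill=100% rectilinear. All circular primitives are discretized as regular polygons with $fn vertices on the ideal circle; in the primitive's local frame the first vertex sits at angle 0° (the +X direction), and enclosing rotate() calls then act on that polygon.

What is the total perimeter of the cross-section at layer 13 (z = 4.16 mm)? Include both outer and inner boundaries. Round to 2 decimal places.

At z = 4.16 mm: the r=6.5 cylinder gives a regular 8-gon of circumradius 6.5 (constant along its height) (perimeter = 2·8·6.500·sin(180°/8) = 39.80 mm). Overall, the cross-section is a single solid region. Total boundary length (outer) = 39.80 mm.

39.80 mm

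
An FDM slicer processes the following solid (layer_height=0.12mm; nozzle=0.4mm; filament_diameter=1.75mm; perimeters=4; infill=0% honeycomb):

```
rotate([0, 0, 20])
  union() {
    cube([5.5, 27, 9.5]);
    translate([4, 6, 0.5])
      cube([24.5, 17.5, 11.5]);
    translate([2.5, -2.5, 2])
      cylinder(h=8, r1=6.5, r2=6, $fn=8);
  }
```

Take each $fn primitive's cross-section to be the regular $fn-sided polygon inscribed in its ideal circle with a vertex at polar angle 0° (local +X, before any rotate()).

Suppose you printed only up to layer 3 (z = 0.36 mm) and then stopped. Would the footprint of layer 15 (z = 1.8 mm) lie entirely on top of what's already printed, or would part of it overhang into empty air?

Compare the two slices. At z = 0.36: the 5.5×27 cube contributes its full rectangle (area 148.50 mm²); the cube at (4, 6) is not intersected at this z (z outside [0.5, 12]); the cone at (2.5, -2.5) does not reach this height (z outside [2, 10]); Taking the union: only the 5.5×27 cube is present, so the union is just that shape — area = 148.50 mm²; (whole slice rotated 20° about Z — lengths, areas and connectivity unchanged). At z = 1.8: the 5.5×27 cube contributes its full rectangle (area 148.50 mm²); the cube at (4, 6) is present — its section is the full 24.5×17.5 rectangle (area 428.75 mm²); the cone at (2.5, -2.5) is absent (z outside [2, 10]); Combining (union): the regions partially overlap — summed areas 577.25 mm² minus the doubly-counted overlap 26.25 mm² gives 551.00 mm² — area = 551.00 mm²; (rotated 20° about Z; rotation is an isometry so areas/perimeters/island counts are preserved). Checking containment: at z = 1.8 the cross-section extends beyond the z = 0.36 cross-section by about 402.50 mm².

part overhangs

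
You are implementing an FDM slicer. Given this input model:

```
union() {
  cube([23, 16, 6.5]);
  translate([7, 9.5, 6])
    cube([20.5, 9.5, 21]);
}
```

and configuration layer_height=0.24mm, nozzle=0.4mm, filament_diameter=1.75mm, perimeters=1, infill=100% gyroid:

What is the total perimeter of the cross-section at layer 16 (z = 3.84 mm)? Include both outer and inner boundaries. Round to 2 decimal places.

At z = 3.84 mm: the 23×16 cube contributes its full rectangle (perimeter 78.00 mm); the cube at (7, 9.5) does not reach this height (z outside [6, 27]); Combining (union): only the 23×16 cube is present, so the union is just that shape — boundary = 78.00 mm. Overall, the cross-section is a single solid region. Total boundary length (outer) = 78.00 mm.

78.00 mm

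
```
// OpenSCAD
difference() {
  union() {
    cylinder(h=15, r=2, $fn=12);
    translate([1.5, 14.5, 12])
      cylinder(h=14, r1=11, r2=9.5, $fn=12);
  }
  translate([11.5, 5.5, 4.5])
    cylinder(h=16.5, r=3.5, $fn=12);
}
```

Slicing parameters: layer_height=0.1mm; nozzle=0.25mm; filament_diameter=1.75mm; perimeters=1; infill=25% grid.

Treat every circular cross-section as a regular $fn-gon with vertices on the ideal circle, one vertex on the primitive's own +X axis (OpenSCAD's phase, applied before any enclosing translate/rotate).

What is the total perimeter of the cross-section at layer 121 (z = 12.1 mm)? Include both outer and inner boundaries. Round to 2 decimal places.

80.99 mm

At z = 12.1 mm: the r=2 cylinder contributes a regular 12-gon of circumradius 2 (perimeter = 2·12·2.000·sin(180°/12) = 12.42 mm); the cone at (1.5, 14.5): at t=0.007 of its height the radius interpolates to r₁+(r₂−r₁)t = 10.989, giving a regular 12-gon of that circumradius (perimeter = 2·12·10.989·sin(180°/12) = 68.26 mm); Merging all regions: the 2 present regions are separate (no shared area or edge), so areas and boundary lengths simply add and each stays a separate island — boundary = 80.68 mm; the r=3.5 cylinder at (11.5, 5.5) gives a regular 12-gon of circumradius 3.5 (constant along its height) (perimeter = 2·12·3.500·sin(180°/12) = 21.74 mm); Subtracting the remaining from the first: starting from the result so far, the r=3.5 cylinder at (11.5, 5.5) partially overlaps it — only the 1.56 mm² overlap (of its 36.75 mm²) is removed, clipping the outline — boundary = 80.99 mm. Overall, the cross-section has 2 separate islands. Total boundary length (outer) = 80.99 mm.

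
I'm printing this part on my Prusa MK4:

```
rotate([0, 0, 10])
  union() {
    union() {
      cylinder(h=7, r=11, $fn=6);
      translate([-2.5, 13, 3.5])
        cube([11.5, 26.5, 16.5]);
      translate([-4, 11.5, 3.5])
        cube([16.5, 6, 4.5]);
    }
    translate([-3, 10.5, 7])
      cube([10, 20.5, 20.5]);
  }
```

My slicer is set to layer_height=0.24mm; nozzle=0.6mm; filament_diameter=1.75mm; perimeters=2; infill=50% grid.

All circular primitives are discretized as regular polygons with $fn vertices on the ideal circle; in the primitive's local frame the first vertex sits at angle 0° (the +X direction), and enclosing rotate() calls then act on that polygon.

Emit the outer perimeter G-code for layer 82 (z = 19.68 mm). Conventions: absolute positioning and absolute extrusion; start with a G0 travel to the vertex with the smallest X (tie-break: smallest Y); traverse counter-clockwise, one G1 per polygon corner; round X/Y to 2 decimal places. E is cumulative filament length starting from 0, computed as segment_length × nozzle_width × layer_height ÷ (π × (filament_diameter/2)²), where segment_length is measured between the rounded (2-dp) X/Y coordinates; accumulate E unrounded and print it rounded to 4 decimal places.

G0 X-9.32 Y38.47 Z19.68
G1 X-7.85 Y30.09 E0.5094
G1 X-8.34 Y30.01 E0.5391
G1 X-4.78 Y9.82 E1.7665
G1 X5.07 Y11.56 E2.3653
G1 X4.64 Y14.02 E2.5148
G1 X6.61 Y14.37 E2.6346
G1 X2.00 Y40.46 E4.2208
G1 X-9.32 Y38.47 E4.9089

At z = 19.68 mm: the cylinder is absent (z outside [0, 7]); the cube at (-2.5, 13) is present — its section is the full 11.5×26.5 rectangle; the cube at (-4, 11.5) is not intersected at this z (z outside [3.5, 8]); Taking the union: only the 11.5×26.5 cube at (-2.5, 13) is present, so the union is just that shape — 1 connected region; the 10×20.5 cube at (-3, 10.5) contributes its full rectangle; Combining (union): the regions partially overlap (shared area 171.00 mm²), so overlapping operands fuse into one piece — 1 connected region; (whole slice rotated 10° about Z — lengths, areas and connectivity unchanged). The outline is a single polygon with 8 vertices. Extrusion per mm of travel: 0.6 × 0.24 / (π × 0.875²) = 0.059868. Accumulating E over each segment gives final E = 4.9089.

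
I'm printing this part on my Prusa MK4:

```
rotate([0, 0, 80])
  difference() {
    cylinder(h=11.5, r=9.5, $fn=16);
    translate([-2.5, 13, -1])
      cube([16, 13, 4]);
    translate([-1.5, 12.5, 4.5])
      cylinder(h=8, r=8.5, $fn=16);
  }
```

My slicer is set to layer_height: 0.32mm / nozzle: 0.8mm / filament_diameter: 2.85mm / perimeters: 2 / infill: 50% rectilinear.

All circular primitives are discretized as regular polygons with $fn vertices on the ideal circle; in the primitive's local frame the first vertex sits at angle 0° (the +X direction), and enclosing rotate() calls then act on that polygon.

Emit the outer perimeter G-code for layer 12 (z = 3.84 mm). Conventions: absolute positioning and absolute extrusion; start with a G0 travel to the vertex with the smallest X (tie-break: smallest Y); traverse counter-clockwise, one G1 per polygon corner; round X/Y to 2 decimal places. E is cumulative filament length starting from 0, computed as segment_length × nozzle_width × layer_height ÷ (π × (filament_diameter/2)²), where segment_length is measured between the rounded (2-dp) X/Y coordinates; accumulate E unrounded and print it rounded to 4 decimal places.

At z = 3.84 mm: the r=9.5 cylinder contributes a regular 16-gon of circumradius 9.5; the cube at (-2.5, 13) is not intersected at this z (z outside [-1, 3]); the cylinder at (-1.5, 12.5) is absent (z outside [4.5, 12.5]); After the difference (first − rest): none of the subtracted shapes is present at this height, so the r=9.5 cylinder is unchanged — 1 connected region; (rotated 80° about Z; rotation is an isometry so areas/perimeters/island counts are preserved). The outline is a single polygon with 16 vertices. Extrusion per mm of travel: 0.8 × 0.32 / (π × 1.425²) = 0.040129. Accumulating E over each segment gives final E = 2.3797.

G0 X-9.36 Y1.65 Z3.84
G1 X-9.27 Y-2.06 E0.1489
G1 X-7.78 Y-5.45 E0.2975
G1 X-5.10 Y-8.01 E0.4462
G1 X-1.65 Y-9.36 E0.5949
G1 X2.06 Y-9.27 E0.7438
G1 X5.45 Y-7.78 E0.8924
G1 X8.01 Y-5.10 E1.0412
G1 X9.36 Y-1.65 E1.1898
G1 X9.27 Y2.06 E1.3388
G1 X7.78 Y5.45 E1.4874
G1 X5.10 Y8.01 E1.6361
G1 X1.65 Y9.36 E1.7847
G1 X-2.06 Y9.27 E1.9337
G1 X-5.45 Y7.78 E2.0823
G1 X-8.01 Y5.10 E2.2310
G1 X-9.36 Y1.65 E2.3797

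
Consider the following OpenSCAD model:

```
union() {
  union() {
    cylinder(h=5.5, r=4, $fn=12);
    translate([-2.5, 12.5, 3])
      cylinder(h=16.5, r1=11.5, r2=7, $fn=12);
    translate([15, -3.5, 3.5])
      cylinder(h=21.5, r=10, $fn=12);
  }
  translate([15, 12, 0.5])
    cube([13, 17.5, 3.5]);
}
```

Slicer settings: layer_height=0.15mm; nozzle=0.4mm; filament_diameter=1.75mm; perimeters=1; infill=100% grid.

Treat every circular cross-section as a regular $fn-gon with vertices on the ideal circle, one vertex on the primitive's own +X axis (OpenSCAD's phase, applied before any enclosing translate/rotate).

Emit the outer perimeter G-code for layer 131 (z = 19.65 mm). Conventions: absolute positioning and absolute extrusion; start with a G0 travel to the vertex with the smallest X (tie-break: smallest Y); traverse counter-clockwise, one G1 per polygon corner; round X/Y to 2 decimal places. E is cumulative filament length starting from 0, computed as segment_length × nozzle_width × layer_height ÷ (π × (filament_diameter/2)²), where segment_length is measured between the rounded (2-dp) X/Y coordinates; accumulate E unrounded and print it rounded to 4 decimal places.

At z = 19.65 mm: the cylinder does not reach this height (z outside [0, 5.5]); the cone at (-2.5, 12.5) is absent (z outside [3, 19.5]); the r=10 cylinder at (15, -3.5) contributes a regular 12-gon of circumradius 10; Combining (union): only the r=10 cylinder at (15, -3.5) is present, so the union is just that shape — 1 connected region; the cube at (15, 12) does not reach this height (z outside [0.5, 4]); Combining (union): only the result so far is present, so the union is just that shape — 1 connected region. The outline is a single polygon with 12 vertices. Extrusion per mm of travel: 0.4 × 0.15 / (π × 0.875²) = 0.024945. Accumulating E over each segment gives final E = 1.5495.

G0 X5.00 Y-3.50 Z19.65
G1 X6.34 Y-8.50 E0.1291
G1 X10.00 Y-12.16 E0.2582
G1 X15.00 Y-13.50 E0.3874
G1 X20.00 Y-12.16 E0.5165
G1 X23.66 Y-8.50 E0.6456
G1 X25.00 Y-3.50 E0.7747
G1 X23.66 Y1.50 E0.9039
G1 X20.00 Y5.16 E1.0330
G1 X15.00 Y6.50 E1.1621
G1 X10.00 Y5.16 E1.2912
G1 X6.34 Y1.50 E1.4204
G1 X5.00 Y-3.50 E1.5495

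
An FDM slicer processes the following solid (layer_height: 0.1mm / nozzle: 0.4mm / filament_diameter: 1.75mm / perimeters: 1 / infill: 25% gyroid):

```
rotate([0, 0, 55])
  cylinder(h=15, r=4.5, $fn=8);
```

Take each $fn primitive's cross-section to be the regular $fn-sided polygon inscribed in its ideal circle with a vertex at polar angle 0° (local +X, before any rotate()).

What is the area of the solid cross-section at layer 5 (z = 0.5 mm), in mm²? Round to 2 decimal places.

At z = 0.5 mm: the cylinder: section is a regular 8-gon, circumradius r=4.5 (area = (8/2)·4.500²·sin(360°/8) = 57.28 mm²); (rotated 55° about Z; rotation is an isometry so areas/perimeters/island counts are preserved). Overall, the cross-section is a single solid region. Net area = 57.28 mm².

57.28 mm²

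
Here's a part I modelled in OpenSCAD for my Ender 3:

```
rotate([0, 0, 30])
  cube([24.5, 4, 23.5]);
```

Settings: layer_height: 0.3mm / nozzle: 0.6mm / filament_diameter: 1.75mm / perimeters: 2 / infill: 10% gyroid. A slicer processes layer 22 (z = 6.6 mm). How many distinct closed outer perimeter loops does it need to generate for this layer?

At z = 6.6 mm: the cube is present — its section is the full 24.5×4 rectangle; (rotated 30° about Z; rotation is an isometry so areas/perimeters/island counts are preserved). The result has 1 disconnected region.

1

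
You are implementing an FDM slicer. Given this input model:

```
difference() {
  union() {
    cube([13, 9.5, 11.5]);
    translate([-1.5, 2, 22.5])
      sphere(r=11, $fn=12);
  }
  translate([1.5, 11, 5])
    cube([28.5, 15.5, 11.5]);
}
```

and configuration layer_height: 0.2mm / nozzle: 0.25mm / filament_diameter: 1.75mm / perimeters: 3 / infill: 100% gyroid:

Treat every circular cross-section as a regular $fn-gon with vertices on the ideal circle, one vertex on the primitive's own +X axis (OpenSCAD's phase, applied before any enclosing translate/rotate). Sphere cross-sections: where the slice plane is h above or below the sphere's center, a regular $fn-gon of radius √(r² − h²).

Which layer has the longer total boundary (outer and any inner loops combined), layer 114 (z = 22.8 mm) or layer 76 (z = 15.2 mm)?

layer 114 (z = 22.8 mm)

Layer 114 (z = 22.8): the cube is absent (z outside [0, 11.5]); the sphere at (-1.5, 2): section is a regular 12-gon, circumradius = √(r²−h²) = √(11²−0.3²) = 10.996 (perimeter = 2·12·10.996·sin(180°/12) = 68.30 mm); Taking the union: only the r=11 sphere at (-1.5, 2) is present, so the union is just that shape — boundary = 68.30 mm; the cube at (1.5, 11) is not intersected at this z (z outside [5, 16.5]); After the difference (first − rest): none of the subtracted shapes is present at this height, so that combined region is unchanged — boundary = 68.30 mm. So its perimeter = 68.30 mm. Layer 76 (z = 15.2): the cube is not intersected at this z (z outside [0, 11.5]); the sphere at (-1.5, 2): section is a regular 12-gon, circumradius = √(r²−h²) = √(11²−7.3²) = 8.229 (perimeter = 2·12·8.229·sin(180°/12) = 51.11 mm); Merging all regions: only the r=11 sphere at (-1.5, 2) is present, so the union is just that shape — boundary = 51.11 mm; the cube at (1.5, 11) is present — its section is the full 28.5×15.5 rectangle (perimeter 88.00 mm); Taking the first minus the rest: starting from the result so far, the 28.5×15.5 cube at (1.5, 11) misses the remaining region (no effect) — boundary = 51.11 mm. So its perimeter = 51.11 mm. Layer 114 is larger (68.30 vs 51.11 mm).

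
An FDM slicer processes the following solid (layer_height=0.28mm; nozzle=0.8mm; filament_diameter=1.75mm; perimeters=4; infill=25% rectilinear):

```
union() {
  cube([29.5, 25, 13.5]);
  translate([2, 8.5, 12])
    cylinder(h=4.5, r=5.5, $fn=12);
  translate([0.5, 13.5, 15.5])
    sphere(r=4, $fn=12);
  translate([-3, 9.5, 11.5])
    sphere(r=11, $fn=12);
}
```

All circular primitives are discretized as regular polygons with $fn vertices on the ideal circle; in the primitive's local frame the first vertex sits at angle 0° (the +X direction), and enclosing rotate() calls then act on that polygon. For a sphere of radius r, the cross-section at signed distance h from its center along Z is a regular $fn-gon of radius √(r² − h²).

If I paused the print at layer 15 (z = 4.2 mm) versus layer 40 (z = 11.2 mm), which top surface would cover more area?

layer 40 (z = 11.2 mm)

Layer 15 (z = 4.2): the cube is present — its section is the full 29.5×25 rectangle (area 737.50 mm²); the cylinder at (2, 8.5) is not intersected at this z (z outside [12, 16.5]); the sphere at (0.5, 13.5) is not intersected at this z (|z−center|=11.300 > r=4); the sphere at (-3, 9.5): section is a regular 12-gon, circumradius = √(r²−h²) = √(11²−7.3²) = 8.229 (area = (12/2)·8.229²·sin(360°/12) = 203.13 mm²); Combining (union): the regions partially overlap — summed areas 940.63 mm² minus the doubly-counted overlap 54.60 mm² gives 886.03 mm² — area = 886.03 mm². So its area = 886.03 mm². Layer 40 (z = 11.2): the cube is present — its section is the full 29.5×25 rectangle (area 737.50 mm²); the cylinder at (2, 8.5) is absent (z outside [12, 16.5]); the sphere at (0.5, 13.5) is absent (|z−center|=4.300 > r=4); the r=11 sphere at (-3, 9.5) contributes a regular 12-gon of circumradius √(11²−0.3²) = 10.996 (area = (12/2)·10.996²·sin(360°/12) = 362.73 mm²); Combining (union): the regions partially overlap — summed areas 1100.23 mm² minus the doubly-counted overlap 116.91 mm² gives 983.32 mm² — area = 983.32 mm². So its area = 983.32 mm². Layer 40 is larger (983.32 vs 886.03 mm²).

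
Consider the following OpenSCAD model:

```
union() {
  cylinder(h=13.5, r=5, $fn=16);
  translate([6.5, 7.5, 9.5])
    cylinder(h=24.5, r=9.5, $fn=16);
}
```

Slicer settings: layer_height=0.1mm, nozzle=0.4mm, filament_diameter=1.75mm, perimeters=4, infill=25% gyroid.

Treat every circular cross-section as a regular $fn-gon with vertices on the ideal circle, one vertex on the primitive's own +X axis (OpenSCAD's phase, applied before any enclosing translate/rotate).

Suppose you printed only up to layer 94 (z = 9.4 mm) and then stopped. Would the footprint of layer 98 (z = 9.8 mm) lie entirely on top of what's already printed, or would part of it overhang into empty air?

part overhangs

Compare the two slices. At z = 9.4: the r=5 cylinder contributes a regular 16-gon of circumradius 5 (area = (16/2)·5.000²·sin(360°/16) = 76.54 mm²); the cylinder at (6.5, 7.5) does not reach this height (z outside [9.5, 34]); Merging all regions: only the r=5 cylinder is present, so the union is just that shape — area = 76.54 mm². At z = 9.8: the r=5 cylinder gives a regular 16-gon of circumradius 5 (constant along its height) (area = (16/2)·5.000²·sin(360°/16) = 76.54 mm²); the r=9.5 cylinder at (6.5, 7.5) contributes a regular 16-gon of circumradius 9.5 (area = (16/2)·9.500²·sin(360°/16) = 276.30 mm²); Merging all regions: the regions partially overlap — summed areas 352.83 mm² minus the doubly-counted overlap 28.88 mm² gives 323.96 mm² — area = 323.96 mm². Checking containment: at z = 9.8 the cross-section extends beyond the z = 9.4 cross-section by about 247.42 mm².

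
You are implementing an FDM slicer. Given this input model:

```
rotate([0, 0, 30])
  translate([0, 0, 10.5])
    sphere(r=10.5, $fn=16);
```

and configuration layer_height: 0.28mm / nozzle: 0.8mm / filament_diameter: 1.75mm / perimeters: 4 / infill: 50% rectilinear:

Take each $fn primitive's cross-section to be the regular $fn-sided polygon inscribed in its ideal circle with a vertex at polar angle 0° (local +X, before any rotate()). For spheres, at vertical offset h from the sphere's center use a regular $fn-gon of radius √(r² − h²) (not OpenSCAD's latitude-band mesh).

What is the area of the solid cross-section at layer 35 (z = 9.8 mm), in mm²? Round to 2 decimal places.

336.03 mm²

At z = 9.8 mm: the r=10.5 sphere slices to a regular 16-gon of circumradius 10.477 (√(r²−h²) with h=0.7 from center) (area = (16/2)·10.477²·sin(360°/16) = 336.03 mm²); (whole slice rotated 30° about Z — lengths, areas and connectivity unchanged). Overall, the cross-section is a single solid region. Net area = 336.03 mm².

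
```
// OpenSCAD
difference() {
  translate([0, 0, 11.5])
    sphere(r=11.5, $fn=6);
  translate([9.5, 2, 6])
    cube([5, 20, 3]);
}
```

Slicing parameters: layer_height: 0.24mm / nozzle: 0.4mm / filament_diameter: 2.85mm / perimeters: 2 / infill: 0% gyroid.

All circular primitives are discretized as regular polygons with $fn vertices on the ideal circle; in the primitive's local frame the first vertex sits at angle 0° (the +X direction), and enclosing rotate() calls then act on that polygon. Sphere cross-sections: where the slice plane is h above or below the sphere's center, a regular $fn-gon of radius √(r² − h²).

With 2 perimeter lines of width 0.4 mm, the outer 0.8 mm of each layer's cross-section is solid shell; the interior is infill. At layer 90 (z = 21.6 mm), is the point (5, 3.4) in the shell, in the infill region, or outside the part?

outside

At z = 21.6 mm: the sphere: section is a regular 6-gon, circumradius = √(r²−h²) = √(11.5²−10.1²) = 5.499; the cube at (9.5, 2) does not reach this height (z outside [6, 9]); After the difference (first − rest): none of the subtracted shapes is present at this height, so the r=11.5 sphere is unchanged — 1 connected region. Overall, the cross-section is a single solid region. The nearest boundary edge runs (5.50, 0.00)→(2.75, 4.76); distance from the point to it = 1.27 mm. The point is not inside any of the regions above, so it lies outside the cross-section (1.27 mm from the nearest boundary).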